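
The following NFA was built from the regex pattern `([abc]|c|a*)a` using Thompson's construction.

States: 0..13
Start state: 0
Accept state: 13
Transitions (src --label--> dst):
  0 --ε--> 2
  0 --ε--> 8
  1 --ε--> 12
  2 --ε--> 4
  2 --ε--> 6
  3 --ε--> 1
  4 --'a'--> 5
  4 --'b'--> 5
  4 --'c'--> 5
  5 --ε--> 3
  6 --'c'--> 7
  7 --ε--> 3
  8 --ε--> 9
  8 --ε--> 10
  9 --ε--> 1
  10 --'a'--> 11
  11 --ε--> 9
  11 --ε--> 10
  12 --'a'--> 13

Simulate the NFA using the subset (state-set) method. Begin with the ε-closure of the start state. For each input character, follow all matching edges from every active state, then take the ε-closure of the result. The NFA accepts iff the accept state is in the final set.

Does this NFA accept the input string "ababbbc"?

Answer: REJECT

Derivation:
start: ε-closure({0}) = {0,1,2,4,6,8,9,10,12}
'a' @ 1: {1,3,5,9,10,11,12,13}  (accept∈set)
'b' @ 2: {}  — dead — no transitions
rest 'abbbc' ignored (set empty)
final: {}; accept 13 not in set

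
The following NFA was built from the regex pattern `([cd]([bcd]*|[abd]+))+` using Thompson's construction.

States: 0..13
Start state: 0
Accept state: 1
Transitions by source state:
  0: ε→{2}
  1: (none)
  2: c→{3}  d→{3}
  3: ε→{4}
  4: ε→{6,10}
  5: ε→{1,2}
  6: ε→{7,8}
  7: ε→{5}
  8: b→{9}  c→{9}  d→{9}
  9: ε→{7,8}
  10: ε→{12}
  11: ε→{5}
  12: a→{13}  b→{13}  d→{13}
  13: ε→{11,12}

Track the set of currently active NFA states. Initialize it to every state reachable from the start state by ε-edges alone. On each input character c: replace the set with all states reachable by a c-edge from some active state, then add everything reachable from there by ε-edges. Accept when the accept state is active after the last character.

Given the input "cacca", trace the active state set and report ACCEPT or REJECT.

Answer: ACCEPT

Trace:
start: ε-closure({0}) = {0,2}
'c' @ 1: {1,2,3,4,5,6,7,8,10,12}  ✓accept
'a' @ 2: {1,2,5,11,12,13}  ✓accept
'c' @ 3: {1,2,3,4,5,6,7,8,10,12}  ✓accept
'c' @ 4: {1,2,3,4,5,6,7,8,9,10,12}  ✓accept
'a' @ 5: {1,2,5,11,12,13}  ✓accept
final: {1,2,5,11,12,13}; accept 1 in set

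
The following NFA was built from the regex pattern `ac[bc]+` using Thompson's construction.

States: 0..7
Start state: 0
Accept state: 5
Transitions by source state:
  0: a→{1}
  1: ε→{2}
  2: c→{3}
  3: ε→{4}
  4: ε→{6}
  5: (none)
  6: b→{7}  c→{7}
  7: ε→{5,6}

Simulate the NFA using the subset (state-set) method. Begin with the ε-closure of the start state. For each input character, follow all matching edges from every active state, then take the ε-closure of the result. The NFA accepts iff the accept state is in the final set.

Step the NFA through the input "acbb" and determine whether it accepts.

Answer: ACCEPT

Trace:
initial (ε-close {0}): {0}
'a' @ 1: {1,2}
'c' @ 2: {3,4,6}
'b' @ 3: {5,6,7}  [accepting]
'b' @ 4: {5,6,7}  [accepting]
after full input: {5,6,7}  (accept=5 in)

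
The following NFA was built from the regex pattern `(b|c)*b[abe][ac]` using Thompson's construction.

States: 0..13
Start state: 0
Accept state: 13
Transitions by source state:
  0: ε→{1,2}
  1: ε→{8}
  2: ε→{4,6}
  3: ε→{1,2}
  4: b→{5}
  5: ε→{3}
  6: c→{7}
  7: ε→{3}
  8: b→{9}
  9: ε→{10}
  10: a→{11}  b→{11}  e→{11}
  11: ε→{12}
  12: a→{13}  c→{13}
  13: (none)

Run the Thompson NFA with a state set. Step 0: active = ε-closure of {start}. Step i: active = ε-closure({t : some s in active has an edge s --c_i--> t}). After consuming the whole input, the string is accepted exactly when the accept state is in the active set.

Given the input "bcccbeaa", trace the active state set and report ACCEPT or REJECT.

Answer: REJECT

Derivation:
initial (ε-close {0}): {0,1,2,4,6,8}
'b' @ 1: {1,2,3,4,5,6,8,9,10}
'c' @ 2: {1,2,3,4,6,7,8}
'c' @ 3: {1,2,3,4,6,7,8}
'c' @ 4: {1,2,3,4,6,7,8}
'b' @ 5: {1,2,3,4,5,6,8,9,10}
'e' @ 6: {11,12}
'a' @ 7: {13}  ✓accept
'a' @ 8: {}  — no active states
final: {}; accept 13 not in set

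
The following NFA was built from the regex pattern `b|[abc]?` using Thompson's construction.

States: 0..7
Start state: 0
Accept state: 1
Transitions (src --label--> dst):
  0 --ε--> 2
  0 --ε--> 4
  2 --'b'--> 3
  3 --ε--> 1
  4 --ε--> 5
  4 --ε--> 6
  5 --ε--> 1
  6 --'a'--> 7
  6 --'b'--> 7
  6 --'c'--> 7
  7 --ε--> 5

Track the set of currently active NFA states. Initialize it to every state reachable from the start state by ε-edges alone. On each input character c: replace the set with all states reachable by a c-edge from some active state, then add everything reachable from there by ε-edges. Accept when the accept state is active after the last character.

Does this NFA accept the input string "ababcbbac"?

S₀ = ε-closure({0}) = {0,1,2,4,5,6}
'a' @ 1: {1,5,7}  [accepting]
'b' @ 2: {}  — state set empty
rest 'abcbbac' ignored (set empty)
after full input: {}  (accept=1 not in)

Answer: REJECT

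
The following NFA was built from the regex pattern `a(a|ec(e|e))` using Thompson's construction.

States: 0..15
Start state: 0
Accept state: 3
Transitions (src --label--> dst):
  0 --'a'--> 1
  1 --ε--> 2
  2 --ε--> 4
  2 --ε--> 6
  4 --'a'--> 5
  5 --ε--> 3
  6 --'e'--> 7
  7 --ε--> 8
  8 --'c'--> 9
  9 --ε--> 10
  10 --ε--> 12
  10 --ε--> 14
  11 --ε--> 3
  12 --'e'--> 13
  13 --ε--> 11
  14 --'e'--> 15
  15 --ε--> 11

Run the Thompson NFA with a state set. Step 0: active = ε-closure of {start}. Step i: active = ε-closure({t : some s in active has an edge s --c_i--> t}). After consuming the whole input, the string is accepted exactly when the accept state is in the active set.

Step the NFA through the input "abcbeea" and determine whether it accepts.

initial (ε-close {0}): {0}
'a' @ 1: {1,2,4,6}
'b' @ 2: {}  — state set empty
rest 'cbeea' ignored (set empty)
end set {} — state 3 not in

Answer: REJECT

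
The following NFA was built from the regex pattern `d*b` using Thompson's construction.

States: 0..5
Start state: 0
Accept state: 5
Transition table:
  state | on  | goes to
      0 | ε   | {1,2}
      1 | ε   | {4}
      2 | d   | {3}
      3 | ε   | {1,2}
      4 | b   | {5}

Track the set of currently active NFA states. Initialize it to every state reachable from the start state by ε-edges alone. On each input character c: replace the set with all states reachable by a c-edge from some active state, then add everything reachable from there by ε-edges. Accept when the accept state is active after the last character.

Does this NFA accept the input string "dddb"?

start: ε-closure({0}) = {0,1,2,4}
'd' @ 1: {1,2,3,4}
'd' @ 2: {1,2,3,4}
'd' @ 3: {1,2,3,4}
'b' @ 4: {5}  [accepting]
after full input: {5}  (accept=5 in)

Answer: ACCEPT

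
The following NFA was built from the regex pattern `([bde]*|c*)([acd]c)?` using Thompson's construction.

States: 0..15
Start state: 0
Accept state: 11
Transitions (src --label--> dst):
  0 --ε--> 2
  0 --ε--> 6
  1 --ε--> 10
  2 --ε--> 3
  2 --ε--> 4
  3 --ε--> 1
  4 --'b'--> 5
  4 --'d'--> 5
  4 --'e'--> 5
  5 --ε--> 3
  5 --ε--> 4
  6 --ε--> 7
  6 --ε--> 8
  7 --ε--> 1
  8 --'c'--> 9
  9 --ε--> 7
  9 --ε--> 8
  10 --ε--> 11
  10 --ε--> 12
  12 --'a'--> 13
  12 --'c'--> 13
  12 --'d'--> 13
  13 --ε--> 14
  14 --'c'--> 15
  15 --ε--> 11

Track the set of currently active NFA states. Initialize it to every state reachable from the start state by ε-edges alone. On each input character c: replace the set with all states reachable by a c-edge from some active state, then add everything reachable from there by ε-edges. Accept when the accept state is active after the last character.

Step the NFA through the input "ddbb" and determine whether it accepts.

Answer: ACCEPT

Derivation:
start: ε-closure({0}) = {0,1,2,3,4,6,7,8,10,11,12}
'd' @ 1: {1,3,4,5,10,11,12,13,14}  [accepting]
'd' @ 2: {1,3,4,5,10,11,12,13,14}  [accepting]
'b' @ 3: {1,3,4,5,10,11,12}  [accepting]
'b' @ 4: {1,3,4,5,10,11,12}  [accepting]
after full input: {1,3,4,5,10,11,12}  (accept=11 in)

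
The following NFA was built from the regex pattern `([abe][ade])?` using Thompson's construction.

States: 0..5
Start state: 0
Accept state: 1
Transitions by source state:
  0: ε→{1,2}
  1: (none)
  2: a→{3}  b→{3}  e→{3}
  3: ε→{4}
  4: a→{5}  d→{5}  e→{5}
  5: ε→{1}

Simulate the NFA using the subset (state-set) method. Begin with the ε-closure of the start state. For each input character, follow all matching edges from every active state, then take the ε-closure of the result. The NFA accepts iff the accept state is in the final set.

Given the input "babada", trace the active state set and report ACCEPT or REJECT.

initial (ε-close {0}): {0,1,2}
'b' @ 1: {3,4}
'a' @ 2: {1,5}  ✓accept
'b' @ 3: {}  — state set empty
rest 'ada' ignored (set empty)
after full input: {}  (accept=1 not in)

Answer: REJECT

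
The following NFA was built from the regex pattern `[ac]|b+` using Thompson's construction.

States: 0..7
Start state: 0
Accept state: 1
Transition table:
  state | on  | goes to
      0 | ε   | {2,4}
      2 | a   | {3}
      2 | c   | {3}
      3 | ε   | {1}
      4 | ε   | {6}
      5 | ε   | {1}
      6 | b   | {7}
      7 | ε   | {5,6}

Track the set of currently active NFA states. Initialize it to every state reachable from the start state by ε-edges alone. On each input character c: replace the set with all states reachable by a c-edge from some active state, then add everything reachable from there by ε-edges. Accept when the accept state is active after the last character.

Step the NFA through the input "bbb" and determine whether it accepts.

initial (ε-close {0}): {0,2,4,6}
'b' @ 1: {1,5,6,7}  (accept∈set)
'b' @ 2: {1,5,6,7}  (accept∈set)
'b' @ 3: {1,5,6,7}  (accept∈set)
after full input: {1,5,6,7}  (accept=1 in)

Answer: ACCEPT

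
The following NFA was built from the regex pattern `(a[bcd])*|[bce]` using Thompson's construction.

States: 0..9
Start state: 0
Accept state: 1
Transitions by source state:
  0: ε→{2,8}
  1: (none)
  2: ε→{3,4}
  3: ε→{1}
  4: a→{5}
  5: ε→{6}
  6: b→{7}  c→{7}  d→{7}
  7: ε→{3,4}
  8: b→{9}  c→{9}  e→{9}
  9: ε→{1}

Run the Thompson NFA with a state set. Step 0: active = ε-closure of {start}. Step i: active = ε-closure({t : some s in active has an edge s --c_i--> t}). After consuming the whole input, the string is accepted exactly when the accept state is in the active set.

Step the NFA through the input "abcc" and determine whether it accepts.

S₀ = ε-closure({0}) = {0,1,2,3,4,8}
'a' @ 1: {5,6}
'b' @ 2: {1,3,4,7}  ✓accept
'c' @ 3: {}  — no active states
rest 'c' ignored (set empty)
end set {} — state 1 not in

Answer: REJECT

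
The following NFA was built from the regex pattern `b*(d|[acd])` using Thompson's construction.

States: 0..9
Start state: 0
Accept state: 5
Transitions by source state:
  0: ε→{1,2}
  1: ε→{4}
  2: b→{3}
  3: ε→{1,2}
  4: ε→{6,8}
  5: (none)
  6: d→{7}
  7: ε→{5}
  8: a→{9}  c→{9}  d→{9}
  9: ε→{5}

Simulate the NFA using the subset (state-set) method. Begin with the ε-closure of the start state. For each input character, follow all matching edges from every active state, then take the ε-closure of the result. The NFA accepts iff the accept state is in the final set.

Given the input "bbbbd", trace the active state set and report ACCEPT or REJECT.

Answer: ACCEPT

Trace:
start: ε-closure({0}) = {0,1,2,4,6,8}
'b' @ 1: {1,2,3,4,6,8}
'b' @ 2: {1,2,3,4,6,8}
'b' @ 3: {1,2,3,4,6,8}
'b' @ 4: {1,2,3,4,6,8}
'd' @ 5: {5,7,9}  (accept∈set)
after full input: {5,7,9}  (accept=5 in)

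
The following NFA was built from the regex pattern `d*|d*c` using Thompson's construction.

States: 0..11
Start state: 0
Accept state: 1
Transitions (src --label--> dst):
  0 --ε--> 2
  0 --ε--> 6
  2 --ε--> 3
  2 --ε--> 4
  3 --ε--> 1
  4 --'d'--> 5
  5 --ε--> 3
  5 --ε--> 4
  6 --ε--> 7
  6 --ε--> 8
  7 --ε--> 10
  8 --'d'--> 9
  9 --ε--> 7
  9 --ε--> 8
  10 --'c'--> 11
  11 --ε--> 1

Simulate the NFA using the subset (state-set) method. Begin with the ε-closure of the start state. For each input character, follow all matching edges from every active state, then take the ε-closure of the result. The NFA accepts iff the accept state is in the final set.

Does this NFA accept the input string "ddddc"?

initial (ε-close {0}): {0,1,2,3,4,6,7,8,10}
'd' @ 1: {1,3,4,5,7,8,9,10}  (accept∈set)
'd' @ 2: {1,3,4,5,7,8,9,10}  (accept∈set)
'd' @ 3: {1,3,4,5,7,8,9,10}  (accept∈set)
'd' @ 4: {1,3,4,5,7,8,9,10}  (accept∈set)
'c' @ 5: {1,11}  (accept∈set)
end set {1,11} — state 1 in

Answer: ACCEPT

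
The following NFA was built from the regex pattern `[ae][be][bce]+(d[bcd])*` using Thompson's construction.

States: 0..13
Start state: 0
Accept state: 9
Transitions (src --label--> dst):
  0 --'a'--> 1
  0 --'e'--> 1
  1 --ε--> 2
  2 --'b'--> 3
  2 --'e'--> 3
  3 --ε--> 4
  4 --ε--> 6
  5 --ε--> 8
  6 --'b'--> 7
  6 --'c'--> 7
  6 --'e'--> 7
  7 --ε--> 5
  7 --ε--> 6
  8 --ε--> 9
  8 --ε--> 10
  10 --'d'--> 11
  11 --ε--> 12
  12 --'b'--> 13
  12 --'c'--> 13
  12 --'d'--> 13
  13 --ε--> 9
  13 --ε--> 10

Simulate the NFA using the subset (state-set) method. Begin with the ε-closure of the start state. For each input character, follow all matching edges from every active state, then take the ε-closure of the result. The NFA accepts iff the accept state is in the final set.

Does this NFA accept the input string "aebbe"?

Answer: ACCEPT

Steps:
S₀ = ε-closure({0}) = {0}
'a' @ 1: {1,2}
'e' @ 2: {3,4,6}
'b' @ 3: {5,6,7,8,9,10}  [accepting]
'b' @ 4: {5,6,7,8,9,10}  [accepting]
'e' @ 5: {5,6,7,8,9,10}  [accepting]
final: {5,6,7,8,9,10}; accept 9 in set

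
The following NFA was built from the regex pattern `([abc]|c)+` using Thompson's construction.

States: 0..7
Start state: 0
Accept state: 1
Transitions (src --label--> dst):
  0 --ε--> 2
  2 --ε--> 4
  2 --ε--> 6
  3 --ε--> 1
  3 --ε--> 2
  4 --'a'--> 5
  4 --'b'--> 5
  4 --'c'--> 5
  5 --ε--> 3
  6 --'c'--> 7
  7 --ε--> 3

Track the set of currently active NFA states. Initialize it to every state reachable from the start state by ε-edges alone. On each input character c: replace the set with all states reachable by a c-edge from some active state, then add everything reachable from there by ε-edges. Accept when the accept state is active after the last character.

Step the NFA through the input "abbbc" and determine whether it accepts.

Answer: ACCEPT

Steps:
start: ε-closure({0}) = {0,2,4,6}
'a' @ 1: {1,2,3,4,5,6}  ✓accept
'b' @ 2: {1,2,3,4,5,6}  ✓accept
'b' @ 3: {1,2,3,4,5,6}  ✓accept
'b' @ 4: {1,2,3,4,5,6}  ✓accept
'c' @ 5: {1,2,3,4,5,6,7}  ✓accept
after full input: {1,2,3,4,5,6,7}  (accept=1 in)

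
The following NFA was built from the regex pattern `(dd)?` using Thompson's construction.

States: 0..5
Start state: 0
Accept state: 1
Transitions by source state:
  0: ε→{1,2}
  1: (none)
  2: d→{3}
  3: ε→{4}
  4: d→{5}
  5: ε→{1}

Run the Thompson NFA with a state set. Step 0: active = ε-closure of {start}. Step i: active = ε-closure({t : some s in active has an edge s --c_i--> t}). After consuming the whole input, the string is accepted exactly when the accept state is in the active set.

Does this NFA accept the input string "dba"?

Answer: REJECT

Derivation:
start: ε-closure({0}) = {0,1,2}
'd' @ 1: {3,4}
'b' @ 2: {}  — state set empty
rest 'a' ignored (set empty)
final: {}; accept 1 not in set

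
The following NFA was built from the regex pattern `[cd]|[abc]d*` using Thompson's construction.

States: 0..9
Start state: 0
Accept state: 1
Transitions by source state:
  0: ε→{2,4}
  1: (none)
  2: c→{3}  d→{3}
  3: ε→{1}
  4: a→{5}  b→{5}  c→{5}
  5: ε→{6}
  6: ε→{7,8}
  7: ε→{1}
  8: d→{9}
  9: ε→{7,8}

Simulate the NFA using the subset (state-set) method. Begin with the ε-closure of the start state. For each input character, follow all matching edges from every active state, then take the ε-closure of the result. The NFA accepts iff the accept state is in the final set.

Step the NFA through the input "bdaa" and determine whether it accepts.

S₀ = ε-closure({0}) = {0,2,4}
'b' @ 1: {1,5,6,7,8}  (accept∈set)
'd' @ 2: {1,7,8,9}  (accept∈set)
'a' @ 3: {}  — state set empty
rest 'a' ignored (set empty)
end set {} — state 1 not in

Answer: REJECT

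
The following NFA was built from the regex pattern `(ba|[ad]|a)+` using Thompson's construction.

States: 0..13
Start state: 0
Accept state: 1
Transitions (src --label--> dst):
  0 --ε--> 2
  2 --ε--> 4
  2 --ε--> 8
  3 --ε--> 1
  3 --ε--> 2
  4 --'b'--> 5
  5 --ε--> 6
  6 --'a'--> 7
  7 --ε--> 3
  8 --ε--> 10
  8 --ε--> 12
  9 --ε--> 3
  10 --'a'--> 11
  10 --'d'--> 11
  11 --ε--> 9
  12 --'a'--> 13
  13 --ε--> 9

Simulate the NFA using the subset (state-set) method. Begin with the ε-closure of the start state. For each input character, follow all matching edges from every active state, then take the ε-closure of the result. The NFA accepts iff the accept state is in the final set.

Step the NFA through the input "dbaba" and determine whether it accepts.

Answer: ACCEPT

Derivation:
initial (ε-close {0}): {0,2,4,8,10,12}
'd' @ 1: {1,2,3,4,8,9,10,11,12}  ✓accept
'b' @ 2: {5,6}
'a' @ 3: {1,2,3,4,7,8,10,12}  ✓accept
'b' @ 4: {5,6}
'a' @ 5: {1,2,3,4,7,8,10,12}  ✓accept
after full input: {1,2,3,4,7,8,10,12}  (accept=1 in)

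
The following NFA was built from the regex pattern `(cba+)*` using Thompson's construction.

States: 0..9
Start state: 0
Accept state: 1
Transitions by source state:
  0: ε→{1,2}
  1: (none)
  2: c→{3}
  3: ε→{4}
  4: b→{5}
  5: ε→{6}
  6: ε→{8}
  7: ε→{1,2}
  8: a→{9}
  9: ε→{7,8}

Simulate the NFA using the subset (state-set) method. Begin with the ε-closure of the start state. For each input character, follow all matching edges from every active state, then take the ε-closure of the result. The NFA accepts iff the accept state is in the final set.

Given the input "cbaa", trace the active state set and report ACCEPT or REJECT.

Answer: ACCEPT

Trace:
initial (ε-close {0}): {0,1,2}
'c' @ 1: {3,4}
'b' @ 2: {5,6,8}
'a' @ 3: {1,2,7,8,9}  ✓accept
'a' @ 4: {1,2,7,8,9}  ✓accept
final: {1,2,7,8,9}; accept 1 in set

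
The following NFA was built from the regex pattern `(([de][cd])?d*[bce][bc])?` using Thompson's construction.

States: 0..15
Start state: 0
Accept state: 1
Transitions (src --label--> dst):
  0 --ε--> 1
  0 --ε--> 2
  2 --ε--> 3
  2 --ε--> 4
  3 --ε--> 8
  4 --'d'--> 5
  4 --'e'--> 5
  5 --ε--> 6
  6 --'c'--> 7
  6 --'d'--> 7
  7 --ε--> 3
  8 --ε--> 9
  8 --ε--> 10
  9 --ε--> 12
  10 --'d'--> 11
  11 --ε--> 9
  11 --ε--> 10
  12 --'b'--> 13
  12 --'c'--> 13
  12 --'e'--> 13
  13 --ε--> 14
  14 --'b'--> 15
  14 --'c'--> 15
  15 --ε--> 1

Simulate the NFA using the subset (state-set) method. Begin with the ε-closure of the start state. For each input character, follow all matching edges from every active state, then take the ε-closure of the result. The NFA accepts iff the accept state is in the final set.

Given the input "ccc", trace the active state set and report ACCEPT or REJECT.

S₀ = ε-closure({0}) = {0,1,2,3,4,8,9,10,12}
'c' @ 1: {13,14}
'c' @ 2: {1,15}  ✓accept
'c' @ 3: {}  — no active states
after full input: {}  (accept=1 not in)

Answer: REJECT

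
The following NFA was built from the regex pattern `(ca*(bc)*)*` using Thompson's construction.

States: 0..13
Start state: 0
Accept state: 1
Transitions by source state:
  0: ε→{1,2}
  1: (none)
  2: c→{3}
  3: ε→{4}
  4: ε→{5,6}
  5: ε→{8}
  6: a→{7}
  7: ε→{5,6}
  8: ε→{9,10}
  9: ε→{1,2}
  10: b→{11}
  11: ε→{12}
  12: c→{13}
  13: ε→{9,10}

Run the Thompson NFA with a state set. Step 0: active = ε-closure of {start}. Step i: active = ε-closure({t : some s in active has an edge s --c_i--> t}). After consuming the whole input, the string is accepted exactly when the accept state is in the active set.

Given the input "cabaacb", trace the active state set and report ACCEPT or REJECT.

Answer: REJECT

Trace:
S₀ = ε-closure({0}) = {0,1,2}
'c' @ 1: {1,2,3,4,5,6,8,9,10}  (accept∈set)
'a' @ 2: {1,2,5,6,7,8,9,10}  (accept∈set)
'b' @ 3: {11,12}
'a' @ 4: {}  — dead — no transitions
rest 'acb' ignored (set empty)
end set {} — state 1 not in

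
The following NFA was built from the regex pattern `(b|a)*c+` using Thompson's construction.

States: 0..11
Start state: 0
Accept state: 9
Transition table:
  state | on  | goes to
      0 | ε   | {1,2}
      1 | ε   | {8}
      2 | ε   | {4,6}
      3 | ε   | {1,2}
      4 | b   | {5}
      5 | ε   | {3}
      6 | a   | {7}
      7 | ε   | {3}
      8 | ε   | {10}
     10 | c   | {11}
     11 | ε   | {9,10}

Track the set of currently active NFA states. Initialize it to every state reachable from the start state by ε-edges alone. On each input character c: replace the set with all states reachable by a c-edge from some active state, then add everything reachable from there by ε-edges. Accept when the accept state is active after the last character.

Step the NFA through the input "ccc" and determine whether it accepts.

Answer: ACCEPT

Steps:
start: ε-closure({0}) = {0,1,2,4,6,8,10}
'c' @ 1: {9,10,11}  [accepting]
'c' @ 2: {9,10,11}  [accepting]
'c' @ 3: {9,10,11}  [accepting]
end set {9,10,11} — state 9 in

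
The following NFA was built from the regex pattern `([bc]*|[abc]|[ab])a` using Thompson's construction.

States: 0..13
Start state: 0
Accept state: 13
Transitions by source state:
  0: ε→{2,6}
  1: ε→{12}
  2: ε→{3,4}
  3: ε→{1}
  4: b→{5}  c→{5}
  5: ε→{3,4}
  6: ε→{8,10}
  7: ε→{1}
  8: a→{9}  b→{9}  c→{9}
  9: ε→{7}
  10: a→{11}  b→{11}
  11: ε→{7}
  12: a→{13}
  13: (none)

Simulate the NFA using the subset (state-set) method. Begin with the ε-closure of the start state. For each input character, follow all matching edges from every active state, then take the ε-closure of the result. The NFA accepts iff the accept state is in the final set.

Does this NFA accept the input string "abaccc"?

initial (ε-close {0}): {0,1,2,3,4,6,8,10,12}
'a' @ 1: {1,7,9,11,12,13}  [accepting]
'b' @ 2: {}  — dead — no transitions
rest 'accc' ignored (set empty)
end set {} — state 13 not in

Answer: REJECT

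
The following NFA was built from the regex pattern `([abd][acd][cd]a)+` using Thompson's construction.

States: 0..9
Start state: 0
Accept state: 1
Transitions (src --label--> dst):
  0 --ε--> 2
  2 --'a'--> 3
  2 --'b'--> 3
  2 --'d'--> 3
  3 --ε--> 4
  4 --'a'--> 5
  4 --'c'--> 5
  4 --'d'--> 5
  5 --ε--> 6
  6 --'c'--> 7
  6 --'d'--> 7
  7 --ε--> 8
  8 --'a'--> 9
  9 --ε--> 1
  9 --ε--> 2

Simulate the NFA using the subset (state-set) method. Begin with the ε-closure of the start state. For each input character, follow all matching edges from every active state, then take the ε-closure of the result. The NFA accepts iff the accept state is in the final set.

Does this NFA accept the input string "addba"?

Answer: REJECT

Derivation:
S₀ = ε-closure({0}) = {0,2}
'a' @ 1: {3,4}
'd' @ 2: {5,6}
'd' @ 3: {7,8}
'b' @ 4: {}  — state set empty
rest 'a' ignored (set empty)
end set {} — state 1 not in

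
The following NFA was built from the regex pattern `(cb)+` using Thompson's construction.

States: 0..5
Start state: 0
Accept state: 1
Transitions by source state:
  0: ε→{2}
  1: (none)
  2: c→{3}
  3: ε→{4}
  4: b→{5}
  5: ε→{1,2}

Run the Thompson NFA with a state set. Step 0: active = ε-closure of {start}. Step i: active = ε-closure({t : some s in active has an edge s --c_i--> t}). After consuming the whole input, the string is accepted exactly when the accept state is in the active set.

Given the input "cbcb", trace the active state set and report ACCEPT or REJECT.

start: ε-closure({0}) = {0,2}
'c' @ 1: {3,4}
'b' @ 2: {1,2,5}  [accepting]
'c' @ 3: {3,4}
'b' @ 4: {1,2,5}  [accepting]
end set {1,2,5} — state 1 in

Answer: ACCEPT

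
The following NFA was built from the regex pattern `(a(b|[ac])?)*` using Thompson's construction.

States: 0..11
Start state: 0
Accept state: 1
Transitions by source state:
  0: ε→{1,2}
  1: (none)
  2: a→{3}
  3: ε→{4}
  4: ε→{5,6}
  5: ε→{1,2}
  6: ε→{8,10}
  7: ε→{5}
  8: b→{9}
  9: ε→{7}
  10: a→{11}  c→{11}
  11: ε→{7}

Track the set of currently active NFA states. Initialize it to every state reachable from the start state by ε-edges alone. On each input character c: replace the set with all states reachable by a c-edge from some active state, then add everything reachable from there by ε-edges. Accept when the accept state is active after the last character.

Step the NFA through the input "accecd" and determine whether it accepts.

start: ε-closure({0}) = {0,1,2}
'a' @ 1: {1,2,3,4,5,6,8,10}  [accepting]
'c' @ 2: {1,2,5,7,11}  [accepting]
'c' @ 3: {}  — no active states
rest 'ecd' ignored (set empty)
after full input: {}  (accept=1 not in)

Answer: REJECT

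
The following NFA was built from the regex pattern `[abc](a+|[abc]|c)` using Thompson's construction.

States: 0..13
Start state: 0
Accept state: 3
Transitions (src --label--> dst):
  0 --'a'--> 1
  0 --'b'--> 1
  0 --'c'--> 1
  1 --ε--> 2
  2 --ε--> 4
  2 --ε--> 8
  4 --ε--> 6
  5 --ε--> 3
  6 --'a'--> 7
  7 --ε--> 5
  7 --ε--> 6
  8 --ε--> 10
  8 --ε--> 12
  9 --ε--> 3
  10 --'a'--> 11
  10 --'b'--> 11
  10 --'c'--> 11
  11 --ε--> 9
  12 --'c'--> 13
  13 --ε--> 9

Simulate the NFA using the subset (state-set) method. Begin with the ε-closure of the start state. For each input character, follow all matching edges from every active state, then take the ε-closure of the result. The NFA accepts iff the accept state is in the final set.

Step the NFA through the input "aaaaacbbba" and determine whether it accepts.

initial (ε-close {0}): {0}
'a' @ 1: {1,2,4,6,8,10,12}
'a' @ 2: {3,5,6,7,9,11}  ✓accept
'a' @ 3: {3,5,6,7}  ✓accept
'a' @ 4: {3,5,6,7}  ✓accept
'a' @ 5: {3,5,6,7}  ✓accept
'c' @ 6: {}  — dead — no transitions
rest 'bbba' ignored (set empty)
end set {} — state 3 not in

Answer: REJECT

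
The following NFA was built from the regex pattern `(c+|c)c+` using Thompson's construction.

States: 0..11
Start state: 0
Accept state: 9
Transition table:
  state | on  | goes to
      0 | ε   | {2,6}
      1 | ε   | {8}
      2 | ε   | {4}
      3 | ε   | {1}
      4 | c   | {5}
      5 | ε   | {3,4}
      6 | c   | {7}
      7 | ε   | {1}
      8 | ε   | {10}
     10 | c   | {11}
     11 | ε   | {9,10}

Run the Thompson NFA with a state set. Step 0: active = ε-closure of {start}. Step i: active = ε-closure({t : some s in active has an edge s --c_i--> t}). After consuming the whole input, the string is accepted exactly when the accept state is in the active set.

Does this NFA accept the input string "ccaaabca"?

Answer: REJECT

Trace:
S₀ = ε-closure({0}) = {0,2,4,6}
'c' @ 1: {1,3,4,5,7,8,10}
'c' @ 2: {1,3,4,5,8,9,10,11}  [accepting]
'a' @ 3: {}  — state set empty
rest 'aabca' ignored (set empty)
after full input: {}  (accept=9 not in)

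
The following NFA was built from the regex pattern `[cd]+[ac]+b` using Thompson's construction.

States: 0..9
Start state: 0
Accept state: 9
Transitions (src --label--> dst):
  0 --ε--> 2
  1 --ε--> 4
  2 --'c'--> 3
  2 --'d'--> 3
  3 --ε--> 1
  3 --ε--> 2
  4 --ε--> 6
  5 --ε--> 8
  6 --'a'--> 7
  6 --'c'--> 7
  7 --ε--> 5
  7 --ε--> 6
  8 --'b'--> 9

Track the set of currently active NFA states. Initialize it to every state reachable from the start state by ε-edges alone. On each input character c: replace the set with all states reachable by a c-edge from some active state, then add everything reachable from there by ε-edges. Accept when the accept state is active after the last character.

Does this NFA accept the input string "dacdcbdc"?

start: ε-closure({0}) = {0,2}
'd' @ 1: {1,2,3,4,6}
'a' @ 2: {5,6,7,8}
'c' @ 3: {5,6,7,8}
'd' @ 4: {}  — state set empty
rest 'cbdc' ignored (set empty)
after full input: {}  (accept=9 not in)

Answer: REJECT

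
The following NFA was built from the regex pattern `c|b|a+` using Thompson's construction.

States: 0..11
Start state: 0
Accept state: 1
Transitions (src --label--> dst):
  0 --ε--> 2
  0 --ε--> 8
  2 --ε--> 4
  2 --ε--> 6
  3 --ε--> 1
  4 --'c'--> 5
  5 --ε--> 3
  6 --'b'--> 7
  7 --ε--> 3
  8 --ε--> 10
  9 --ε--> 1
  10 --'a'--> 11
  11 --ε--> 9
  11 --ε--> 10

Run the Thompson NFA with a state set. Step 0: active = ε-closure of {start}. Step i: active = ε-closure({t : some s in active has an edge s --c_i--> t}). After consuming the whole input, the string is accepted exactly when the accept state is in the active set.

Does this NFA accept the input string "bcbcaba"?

start: ε-closure({0}) = {0,2,4,6,8,10}
'b' @ 1: {1,3,7}  [accepting]
'c' @ 2: {}  — no active states
rest 'bcaba' ignored (set empty)
final: {}; accept 1 not in set

Answer: REJECT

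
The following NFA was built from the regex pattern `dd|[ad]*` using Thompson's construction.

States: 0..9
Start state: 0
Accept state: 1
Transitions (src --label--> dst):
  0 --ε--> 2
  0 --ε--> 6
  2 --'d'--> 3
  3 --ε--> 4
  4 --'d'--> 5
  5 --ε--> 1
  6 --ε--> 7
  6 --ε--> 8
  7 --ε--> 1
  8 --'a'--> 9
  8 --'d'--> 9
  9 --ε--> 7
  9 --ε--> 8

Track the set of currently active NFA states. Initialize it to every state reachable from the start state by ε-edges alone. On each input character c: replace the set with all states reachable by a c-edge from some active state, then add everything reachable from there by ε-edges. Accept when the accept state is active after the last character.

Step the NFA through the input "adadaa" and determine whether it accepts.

initial (ε-close {0}): {0,1,2,6,7,8}
'a' @ 1: {1,7,8,9}  ✓accept
'd' @ 2: {1,7,8,9}  ✓accept
'a' @ 3: {1,7,8,9}  ✓accept
'd' @ 4: {1,7,8,9}  ✓accept
'a' @ 5: {1,7,8,9}  ✓accept
'a' @ 6: {1,7,8,9}  ✓accept
final: {1,7,8,9}; accept 1 in set

Answer: ACCEPT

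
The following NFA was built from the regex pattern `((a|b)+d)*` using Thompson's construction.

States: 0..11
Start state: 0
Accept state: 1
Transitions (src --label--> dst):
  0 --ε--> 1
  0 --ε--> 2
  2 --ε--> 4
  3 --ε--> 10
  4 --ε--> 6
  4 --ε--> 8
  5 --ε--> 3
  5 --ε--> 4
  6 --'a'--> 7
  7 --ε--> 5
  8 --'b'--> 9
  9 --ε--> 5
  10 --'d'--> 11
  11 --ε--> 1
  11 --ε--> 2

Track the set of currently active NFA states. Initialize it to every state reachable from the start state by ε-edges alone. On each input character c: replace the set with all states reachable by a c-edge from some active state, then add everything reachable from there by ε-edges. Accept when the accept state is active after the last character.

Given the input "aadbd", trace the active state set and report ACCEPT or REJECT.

Answer: ACCEPT

Derivation:
start: ε-closure({0}) = {0,1,2,4,6,8}
'a' @ 1: {3,4,5,6,7,8,10}
'a' @ 2: {3,4,5,6,7,8,10}
'd' @ 3: {1,2,4,6,8,11}  (accept∈set)
'b' @ 4: {3,4,5,6,8,9,10}
'd' @ 5: {1,2,4,6,8,11}  (accept∈set)
final: {1,2,4,6,8,11}; accept 1 in set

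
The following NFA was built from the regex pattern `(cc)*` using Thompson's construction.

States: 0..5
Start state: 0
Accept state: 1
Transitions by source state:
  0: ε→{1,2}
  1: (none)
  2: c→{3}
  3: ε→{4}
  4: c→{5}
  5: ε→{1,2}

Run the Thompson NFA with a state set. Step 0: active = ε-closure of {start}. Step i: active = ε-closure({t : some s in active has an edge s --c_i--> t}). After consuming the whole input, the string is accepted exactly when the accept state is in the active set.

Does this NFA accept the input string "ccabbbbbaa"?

start: ε-closure({0}) = {0,1,2}
'c' @ 1: {3,4}
'c' @ 2: {1,2,5}  ✓accept
'a' @ 3: {}  — state set empty
rest 'bbbbbaa' ignored (set empty)
end set {} — state 1 not in

Answer: REJECT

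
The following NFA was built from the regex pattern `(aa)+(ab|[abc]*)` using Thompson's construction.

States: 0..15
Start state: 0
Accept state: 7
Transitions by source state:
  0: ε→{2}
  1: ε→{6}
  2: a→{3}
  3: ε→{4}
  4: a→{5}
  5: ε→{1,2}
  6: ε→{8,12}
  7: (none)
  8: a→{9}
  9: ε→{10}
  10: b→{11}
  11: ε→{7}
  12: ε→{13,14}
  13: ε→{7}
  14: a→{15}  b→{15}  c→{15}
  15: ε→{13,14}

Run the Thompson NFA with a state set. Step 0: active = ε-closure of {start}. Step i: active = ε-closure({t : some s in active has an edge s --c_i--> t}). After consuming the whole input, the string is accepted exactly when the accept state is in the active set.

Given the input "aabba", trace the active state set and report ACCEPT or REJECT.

Answer: ACCEPT

Derivation:
initial (ε-close {0}): {0,2}
'a' @ 1: {3,4}
'a' @ 2: {1,2,5,6,7,8,12,13,14}  ✓accept
'b' @ 3: {7,13,14,15}  ✓accept
'b' @ 4: {7,13,14,15}  ✓accept
'a' @ 5: {7,13,14,15}  ✓accept
final: {7,13,14,15}; accept 7 in set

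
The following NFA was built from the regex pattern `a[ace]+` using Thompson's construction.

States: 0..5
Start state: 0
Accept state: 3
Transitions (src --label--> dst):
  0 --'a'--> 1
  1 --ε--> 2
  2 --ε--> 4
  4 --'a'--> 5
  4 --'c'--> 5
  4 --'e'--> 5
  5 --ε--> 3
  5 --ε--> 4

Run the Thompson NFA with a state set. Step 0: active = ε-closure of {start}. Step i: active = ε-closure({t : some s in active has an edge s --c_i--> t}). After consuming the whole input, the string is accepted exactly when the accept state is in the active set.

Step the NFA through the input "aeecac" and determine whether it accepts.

initial (ε-close {0}): {0}
'a' @ 1: {1,2,4}
'e' @ 2: {3,4,5}  [accepting]
'e' @ 3: {3,4,5}  [accepting]
'c' @ 4: {3,4,5}  [accepting]
'a' @ 5: {3,4,5}  [accepting]
'c' @ 6: {3,4,5}  [accepting]
final: {3,4,5}; accept 3 in set

Answer: ACCEPT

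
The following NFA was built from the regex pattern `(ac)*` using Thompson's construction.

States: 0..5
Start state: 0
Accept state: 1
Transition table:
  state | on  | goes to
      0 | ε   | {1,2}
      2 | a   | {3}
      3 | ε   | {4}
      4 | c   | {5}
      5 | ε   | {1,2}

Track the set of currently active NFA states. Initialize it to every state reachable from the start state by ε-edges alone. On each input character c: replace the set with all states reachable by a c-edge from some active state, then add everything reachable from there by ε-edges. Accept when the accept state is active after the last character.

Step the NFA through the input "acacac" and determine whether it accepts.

Answer: ACCEPT

Steps:
initial (ε-close {0}): {0,1,2}
'a' @ 1: {3,4}
'c' @ 2: {1,2,5}  (accept∈set)
'a' @ 3: {3,4}
'c' @ 4: {1,2,5}  (accept∈set)
'a' @ 5: {3,4}
'c' @ 6: {1,2,5}  (accept∈set)
final: {1,2,5}; accept 1 in set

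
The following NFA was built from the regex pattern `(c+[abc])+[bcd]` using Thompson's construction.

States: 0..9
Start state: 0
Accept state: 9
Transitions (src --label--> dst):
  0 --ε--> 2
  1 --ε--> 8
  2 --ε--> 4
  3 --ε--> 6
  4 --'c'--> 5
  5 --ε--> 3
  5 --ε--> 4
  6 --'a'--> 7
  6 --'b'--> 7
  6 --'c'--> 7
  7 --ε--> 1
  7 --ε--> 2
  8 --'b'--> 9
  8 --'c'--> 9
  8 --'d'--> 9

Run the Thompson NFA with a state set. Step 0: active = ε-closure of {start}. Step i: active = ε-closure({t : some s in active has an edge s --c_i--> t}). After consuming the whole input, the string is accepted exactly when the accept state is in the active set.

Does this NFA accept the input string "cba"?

start: ε-closure({0}) = {0,2,4}
'c' @ 1: {3,4,5,6}
'b' @ 2: {1,2,4,7,8}
'a' @ 3: {}  — state set empty
after full input: {}  (accept=9 not in)

Answer: REJECT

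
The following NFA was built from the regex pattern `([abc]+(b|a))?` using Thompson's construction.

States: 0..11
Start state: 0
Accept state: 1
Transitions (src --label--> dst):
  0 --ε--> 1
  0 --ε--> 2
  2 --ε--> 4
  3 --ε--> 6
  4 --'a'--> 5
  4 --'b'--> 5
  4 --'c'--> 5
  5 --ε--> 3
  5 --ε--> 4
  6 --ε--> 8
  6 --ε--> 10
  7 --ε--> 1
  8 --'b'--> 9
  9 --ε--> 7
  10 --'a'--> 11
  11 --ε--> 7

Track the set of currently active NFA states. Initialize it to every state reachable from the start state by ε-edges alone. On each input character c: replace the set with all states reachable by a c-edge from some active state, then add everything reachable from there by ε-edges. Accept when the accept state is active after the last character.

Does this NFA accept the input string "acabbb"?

start: ε-closure({0}) = {0,1,2,4}
'a' @ 1: {3,4,5,6,8,10}
'c' @ 2: {3,4,5,6,8,10}
'a' @ 3: {1,3,4,5,6,7,8,10,11}  [accepting]
'b' @ 4: {1,3,4,5,6,7,8,9,10}  [accepting]
'b' @ 5: {1,3,4,5,6,7,8,9,10}  [accepting]
'b' @ 6: {1,3,4,5,6,7,8,9,10}  [accepting]
final: {1,3,4,5,6,7,8,9,10}; accept 1 in set

Answer: ACCEPT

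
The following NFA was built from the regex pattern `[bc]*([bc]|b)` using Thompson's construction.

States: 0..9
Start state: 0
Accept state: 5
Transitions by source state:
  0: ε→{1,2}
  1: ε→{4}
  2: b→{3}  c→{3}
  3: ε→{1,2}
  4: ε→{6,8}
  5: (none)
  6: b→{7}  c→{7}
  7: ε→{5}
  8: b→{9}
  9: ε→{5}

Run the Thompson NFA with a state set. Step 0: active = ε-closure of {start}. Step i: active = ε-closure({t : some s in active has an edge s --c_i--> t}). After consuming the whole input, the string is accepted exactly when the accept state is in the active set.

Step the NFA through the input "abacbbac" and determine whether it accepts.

S₀ = ε-closure({0}) = {0,1,2,4,6,8}
'a' @ 1: {}  — dead — no transitions
rest 'bacbbac' ignored (set empty)
after full input: {}  (accept=5 not in)

Answer: REJECT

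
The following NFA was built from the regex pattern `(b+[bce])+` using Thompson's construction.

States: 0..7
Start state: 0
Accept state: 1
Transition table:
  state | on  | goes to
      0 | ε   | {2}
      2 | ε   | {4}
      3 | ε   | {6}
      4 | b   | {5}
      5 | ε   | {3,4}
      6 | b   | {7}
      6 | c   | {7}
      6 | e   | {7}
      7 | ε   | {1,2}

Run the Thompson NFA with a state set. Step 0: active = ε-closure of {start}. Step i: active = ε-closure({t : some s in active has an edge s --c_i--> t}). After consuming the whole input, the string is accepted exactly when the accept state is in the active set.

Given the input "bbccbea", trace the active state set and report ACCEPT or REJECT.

start: ε-closure({0}) = {0,2,4}
'b' @ 1: {3,4,5,6}
'b' @ 2: {1,2,3,4,5,6,7}  [accepting]
'c' @ 3: {1,2,4,7}  [accepting]
'c' @ 4: {}  — state set empty
rest 'bea' ignored (set empty)
final: {}; accept 1 not in set

Answer: REJECT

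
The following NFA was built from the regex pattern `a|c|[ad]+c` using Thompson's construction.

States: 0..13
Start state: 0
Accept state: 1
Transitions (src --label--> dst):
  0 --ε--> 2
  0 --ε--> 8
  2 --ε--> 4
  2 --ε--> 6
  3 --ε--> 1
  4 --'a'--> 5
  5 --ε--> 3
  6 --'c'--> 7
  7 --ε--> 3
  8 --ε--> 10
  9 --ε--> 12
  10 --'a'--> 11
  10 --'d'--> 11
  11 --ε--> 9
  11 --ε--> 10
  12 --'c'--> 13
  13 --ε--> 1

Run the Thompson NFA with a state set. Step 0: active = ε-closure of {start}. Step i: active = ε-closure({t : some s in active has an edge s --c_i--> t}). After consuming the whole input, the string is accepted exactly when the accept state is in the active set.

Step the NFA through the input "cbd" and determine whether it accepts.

Answer: REJECT

Derivation:
S₀ = ε-closure({0}) = {0,2,4,6,8,10}
'c' @ 1: {1,3,7}  [accepting]
'b' @ 2: {}  — dead — no transitions
rest 'd' ignored (set empty)
final: {}; accept 1 not in set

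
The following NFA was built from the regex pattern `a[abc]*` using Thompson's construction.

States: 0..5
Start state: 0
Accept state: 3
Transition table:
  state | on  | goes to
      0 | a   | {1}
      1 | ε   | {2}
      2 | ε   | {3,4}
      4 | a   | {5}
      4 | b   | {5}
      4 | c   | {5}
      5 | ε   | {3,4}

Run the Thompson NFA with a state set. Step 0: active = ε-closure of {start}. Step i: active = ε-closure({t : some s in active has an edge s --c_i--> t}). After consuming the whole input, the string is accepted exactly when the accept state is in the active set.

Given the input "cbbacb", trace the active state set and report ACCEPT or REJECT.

Answer: REJECT

Derivation:
start: ε-closure({0}) = {0}
'c' @ 1: {}  — no active states
rest 'bbacb' ignored (set empty)
after full input: {}  (accept=3 not in)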